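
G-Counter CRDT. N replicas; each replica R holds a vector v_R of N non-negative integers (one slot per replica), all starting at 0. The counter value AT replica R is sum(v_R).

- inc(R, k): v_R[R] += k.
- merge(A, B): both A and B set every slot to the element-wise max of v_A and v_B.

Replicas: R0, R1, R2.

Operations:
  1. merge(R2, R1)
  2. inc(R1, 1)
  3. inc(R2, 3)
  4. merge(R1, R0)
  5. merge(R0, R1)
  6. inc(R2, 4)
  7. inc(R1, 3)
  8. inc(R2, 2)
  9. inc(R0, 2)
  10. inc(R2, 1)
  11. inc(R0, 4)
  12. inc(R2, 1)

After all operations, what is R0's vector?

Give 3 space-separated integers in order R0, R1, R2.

Op 1: merge R2<->R1 -> R2=(0,0,0) R1=(0,0,0)
Op 2: inc R1 by 1 -> R1=(0,1,0) value=1
Op 3: inc R2 by 3 -> R2=(0,0,3) value=3
Op 4: merge R1<->R0 -> R1=(0,1,0) R0=(0,1,0)
Op 5: merge R0<->R1 -> R0=(0,1,0) R1=(0,1,0)
Op 6: inc R2 by 4 -> R2=(0,0,7) value=7
Op 7: inc R1 by 3 -> R1=(0,4,0) value=4
Op 8: inc R2 by 2 -> R2=(0,0,9) value=9
Op 9: inc R0 by 2 -> R0=(2,1,0) value=3
Op 10: inc R2 by 1 -> R2=(0,0,10) value=10
Op 11: inc R0 by 4 -> R0=(6,1,0) value=7
Op 12: inc R2 by 1 -> R2=(0,0,11) value=11

Answer: 6 1 0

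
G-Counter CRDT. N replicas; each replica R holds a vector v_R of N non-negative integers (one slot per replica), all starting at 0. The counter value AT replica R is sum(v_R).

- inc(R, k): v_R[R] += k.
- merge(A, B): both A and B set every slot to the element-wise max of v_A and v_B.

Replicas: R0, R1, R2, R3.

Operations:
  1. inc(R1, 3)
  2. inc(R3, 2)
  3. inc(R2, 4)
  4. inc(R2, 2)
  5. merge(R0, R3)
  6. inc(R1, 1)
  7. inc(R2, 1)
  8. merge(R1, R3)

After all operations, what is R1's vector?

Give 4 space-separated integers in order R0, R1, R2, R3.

Answer: 0 4 0 2

Derivation:
Op 1: inc R1 by 3 -> R1=(0,3,0,0) value=3
Op 2: inc R3 by 2 -> R3=(0,0,0,2) value=2
Op 3: inc R2 by 4 -> R2=(0,0,4,0) value=4
Op 4: inc R2 by 2 -> R2=(0,0,6,0) value=6
Op 5: merge R0<->R3 -> R0=(0,0,0,2) R3=(0,0,0,2)
Op 6: inc R1 by 1 -> R1=(0,4,0,0) value=4
Op 7: inc R2 by 1 -> R2=(0,0,7,0) value=7
Op 8: merge R1<->R3 -> R1=(0,4,0,2) R3=(0,4,0,2)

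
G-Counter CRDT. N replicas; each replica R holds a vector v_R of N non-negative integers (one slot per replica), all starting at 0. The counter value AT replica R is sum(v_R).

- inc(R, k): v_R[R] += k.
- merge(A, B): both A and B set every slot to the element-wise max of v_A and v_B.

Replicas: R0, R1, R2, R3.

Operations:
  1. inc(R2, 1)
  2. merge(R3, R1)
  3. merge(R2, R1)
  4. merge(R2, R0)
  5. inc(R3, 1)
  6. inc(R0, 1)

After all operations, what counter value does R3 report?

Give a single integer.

Op 1: inc R2 by 1 -> R2=(0,0,1,0) value=1
Op 2: merge R3<->R1 -> R3=(0,0,0,0) R1=(0,0,0,0)
Op 3: merge R2<->R1 -> R2=(0,0,1,0) R1=(0,0,1,0)
Op 4: merge R2<->R0 -> R2=(0,0,1,0) R0=(0,0,1,0)
Op 5: inc R3 by 1 -> R3=(0,0,0,1) value=1
Op 6: inc R0 by 1 -> R0=(1,0,1,0) value=2

Answer: 1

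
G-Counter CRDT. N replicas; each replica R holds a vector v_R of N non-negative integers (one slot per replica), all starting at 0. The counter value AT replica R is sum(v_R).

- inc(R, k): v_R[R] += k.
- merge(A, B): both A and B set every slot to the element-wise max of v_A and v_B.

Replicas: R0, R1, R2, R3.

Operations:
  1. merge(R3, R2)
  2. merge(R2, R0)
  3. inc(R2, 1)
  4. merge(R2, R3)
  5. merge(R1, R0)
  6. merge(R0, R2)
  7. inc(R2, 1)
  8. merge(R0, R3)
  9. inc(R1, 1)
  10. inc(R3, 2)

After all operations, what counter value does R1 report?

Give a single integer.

Op 1: merge R3<->R2 -> R3=(0,0,0,0) R2=(0,0,0,0)
Op 2: merge R2<->R0 -> R2=(0,0,0,0) R0=(0,0,0,0)
Op 3: inc R2 by 1 -> R2=(0,0,1,0) value=1
Op 4: merge R2<->R3 -> R2=(0,0,1,0) R3=(0,0,1,0)
Op 5: merge R1<->R0 -> R1=(0,0,0,0) R0=(0,0,0,0)
Op 6: merge R0<->R2 -> R0=(0,0,1,0) R2=(0,0,1,0)
Op 7: inc R2 by 1 -> R2=(0,0,2,0) value=2
Op 8: merge R0<->R3 -> R0=(0,0,1,0) R3=(0,0,1,0)
Op 9: inc R1 by 1 -> R1=(0,1,0,0) value=1
Op 10: inc R3 by 2 -> R3=(0,0,1,2) value=3

Answer: 1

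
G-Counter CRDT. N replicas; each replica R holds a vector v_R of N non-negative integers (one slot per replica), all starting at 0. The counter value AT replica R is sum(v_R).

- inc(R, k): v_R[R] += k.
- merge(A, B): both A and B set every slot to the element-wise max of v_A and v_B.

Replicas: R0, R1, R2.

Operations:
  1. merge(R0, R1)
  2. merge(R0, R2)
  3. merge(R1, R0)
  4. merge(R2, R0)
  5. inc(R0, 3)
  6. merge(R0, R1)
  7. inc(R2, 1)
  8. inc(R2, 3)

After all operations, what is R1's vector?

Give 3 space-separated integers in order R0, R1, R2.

Answer: 3 0 0

Derivation:
Op 1: merge R0<->R1 -> R0=(0,0,0) R1=(0,0,0)
Op 2: merge R0<->R2 -> R0=(0,0,0) R2=(0,0,0)
Op 3: merge R1<->R0 -> R1=(0,0,0) R0=(0,0,0)
Op 4: merge R2<->R0 -> R2=(0,0,0) R0=(0,0,0)
Op 5: inc R0 by 3 -> R0=(3,0,0) value=3
Op 6: merge R0<->R1 -> R0=(3,0,0) R1=(3,0,0)
Op 7: inc R2 by 1 -> R2=(0,0,1) value=1
Op 8: inc R2 by 3 -> R2=(0,0,4) value=4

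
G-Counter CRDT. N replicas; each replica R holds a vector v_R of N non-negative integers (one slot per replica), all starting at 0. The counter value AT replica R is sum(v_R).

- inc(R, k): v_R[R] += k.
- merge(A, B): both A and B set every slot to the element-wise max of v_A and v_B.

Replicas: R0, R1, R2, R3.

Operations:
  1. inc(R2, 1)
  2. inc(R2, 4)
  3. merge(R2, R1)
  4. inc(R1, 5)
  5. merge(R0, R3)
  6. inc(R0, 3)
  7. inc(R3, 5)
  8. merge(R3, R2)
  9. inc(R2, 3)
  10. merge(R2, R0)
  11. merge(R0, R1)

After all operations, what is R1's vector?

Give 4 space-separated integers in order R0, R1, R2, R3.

Answer: 3 5 8 5

Derivation:
Op 1: inc R2 by 1 -> R2=(0,0,1,0) value=1
Op 2: inc R2 by 4 -> R2=(0,0,5,0) value=5
Op 3: merge R2<->R1 -> R2=(0,0,5,0) R1=(0,0,5,0)
Op 4: inc R1 by 5 -> R1=(0,5,5,0) value=10
Op 5: merge R0<->R3 -> R0=(0,0,0,0) R3=(0,0,0,0)
Op 6: inc R0 by 3 -> R0=(3,0,0,0) value=3
Op 7: inc R3 by 5 -> R3=(0,0,0,5) value=5
Op 8: merge R3<->R2 -> R3=(0,0,5,5) R2=(0,0,5,5)
Op 9: inc R2 by 3 -> R2=(0,0,8,5) value=13
Op 10: merge R2<->R0 -> R2=(3,0,8,5) R0=(3,0,8,5)
Op 11: merge R0<->R1 -> R0=(3,5,8,5) R1=(3,5,8,5)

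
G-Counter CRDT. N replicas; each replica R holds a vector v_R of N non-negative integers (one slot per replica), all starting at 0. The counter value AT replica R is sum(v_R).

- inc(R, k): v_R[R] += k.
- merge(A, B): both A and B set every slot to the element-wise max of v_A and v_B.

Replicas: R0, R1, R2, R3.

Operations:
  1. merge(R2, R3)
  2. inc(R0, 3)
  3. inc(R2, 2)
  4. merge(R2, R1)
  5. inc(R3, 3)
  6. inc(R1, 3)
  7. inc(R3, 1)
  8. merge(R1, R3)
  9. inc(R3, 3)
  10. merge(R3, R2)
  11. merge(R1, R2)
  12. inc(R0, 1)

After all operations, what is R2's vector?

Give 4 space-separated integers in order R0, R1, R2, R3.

Answer: 0 3 2 7

Derivation:
Op 1: merge R2<->R3 -> R2=(0,0,0,0) R3=(0,0,0,0)
Op 2: inc R0 by 3 -> R0=(3,0,0,0) value=3
Op 3: inc R2 by 2 -> R2=(0,0,2,0) value=2
Op 4: merge R2<->R1 -> R2=(0,0,2,0) R1=(0,0,2,0)
Op 5: inc R3 by 3 -> R3=(0,0,0,3) value=3
Op 6: inc R1 by 3 -> R1=(0,3,2,0) value=5
Op 7: inc R3 by 1 -> R3=(0,0,0,4) value=4
Op 8: merge R1<->R3 -> R1=(0,3,2,4) R3=(0,3,2,4)
Op 9: inc R3 by 3 -> R3=(0,3,2,7) value=12
Op 10: merge R3<->R2 -> R3=(0,3,2,7) R2=(0,3,2,7)
Op 11: merge R1<->R2 -> R1=(0,3,2,7) R2=(0,3,2,7)
Op 12: inc R0 by 1 -> R0=(4,0,0,0) value=4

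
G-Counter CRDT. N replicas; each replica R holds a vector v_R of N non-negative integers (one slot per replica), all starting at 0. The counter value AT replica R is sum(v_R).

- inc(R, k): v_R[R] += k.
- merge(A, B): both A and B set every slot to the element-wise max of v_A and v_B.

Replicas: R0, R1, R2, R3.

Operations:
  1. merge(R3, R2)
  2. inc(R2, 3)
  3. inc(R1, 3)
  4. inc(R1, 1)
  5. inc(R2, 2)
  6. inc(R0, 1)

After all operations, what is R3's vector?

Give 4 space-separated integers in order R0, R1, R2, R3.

Answer: 0 0 0 0

Derivation:
Op 1: merge R3<->R2 -> R3=(0,0,0,0) R2=(0,0,0,0)
Op 2: inc R2 by 3 -> R2=(0,0,3,0) value=3
Op 3: inc R1 by 3 -> R1=(0,3,0,0) value=3
Op 4: inc R1 by 1 -> R1=(0,4,0,0) value=4
Op 5: inc R2 by 2 -> R2=(0,0,5,0) value=5
Op 6: inc R0 by 1 -> R0=(1,0,0,0) value=1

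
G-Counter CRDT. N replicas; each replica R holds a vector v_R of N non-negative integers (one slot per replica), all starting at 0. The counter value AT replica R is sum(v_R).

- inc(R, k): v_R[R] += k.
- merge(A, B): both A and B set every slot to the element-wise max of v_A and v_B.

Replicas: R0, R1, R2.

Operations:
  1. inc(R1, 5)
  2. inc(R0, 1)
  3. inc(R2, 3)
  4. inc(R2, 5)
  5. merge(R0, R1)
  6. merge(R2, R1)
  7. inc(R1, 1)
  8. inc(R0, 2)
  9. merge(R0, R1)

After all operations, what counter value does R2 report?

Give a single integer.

Op 1: inc R1 by 5 -> R1=(0,5,0) value=5
Op 2: inc R0 by 1 -> R0=(1,0,0) value=1
Op 3: inc R2 by 3 -> R2=(0,0,3) value=3
Op 4: inc R2 by 5 -> R2=(0,0,8) value=8
Op 5: merge R0<->R1 -> R0=(1,5,0) R1=(1,5,0)
Op 6: merge R2<->R1 -> R2=(1,5,8) R1=(1,5,8)
Op 7: inc R1 by 1 -> R1=(1,6,8) value=15
Op 8: inc R0 by 2 -> R0=(3,5,0) value=8
Op 9: merge R0<->R1 -> R0=(3,6,8) R1=(3,6,8)

Answer: 14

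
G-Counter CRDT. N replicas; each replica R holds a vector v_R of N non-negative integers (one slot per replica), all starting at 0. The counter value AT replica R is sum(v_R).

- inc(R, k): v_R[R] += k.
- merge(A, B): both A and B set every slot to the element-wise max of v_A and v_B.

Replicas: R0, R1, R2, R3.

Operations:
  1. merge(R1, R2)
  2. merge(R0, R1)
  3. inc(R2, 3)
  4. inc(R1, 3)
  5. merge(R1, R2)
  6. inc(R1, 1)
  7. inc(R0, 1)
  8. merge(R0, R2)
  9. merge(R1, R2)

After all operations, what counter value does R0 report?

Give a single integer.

Answer: 7

Derivation:
Op 1: merge R1<->R2 -> R1=(0,0,0,0) R2=(0,0,0,0)
Op 2: merge R0<->R1 -> R0=(0,0,0,0) R1=(0,0,0,0)
Op 3: inc R2 by 3 -> R2=(0,0,3,0) value=3
Op 4: inc R1 by 3 -> R1=(0,3,0,0) value=3
Op 5: merge R1<->R2 -> R1=(0,3,3,0) R2=(0,3,3,0)
Op 6: inc R1 by 1 -> R1=(0,4,3,0) value=7
Op 7: inc R0 by 1 -> R0=(1,0,0,0) value=1
Op 8: merge R0<->R2 -> R0=(1,3,3,0) R2=(1,3,3,0)
Op 9: merge R1<->R2 -> R1=(1,4,3,0) R2=(1,4,3,0)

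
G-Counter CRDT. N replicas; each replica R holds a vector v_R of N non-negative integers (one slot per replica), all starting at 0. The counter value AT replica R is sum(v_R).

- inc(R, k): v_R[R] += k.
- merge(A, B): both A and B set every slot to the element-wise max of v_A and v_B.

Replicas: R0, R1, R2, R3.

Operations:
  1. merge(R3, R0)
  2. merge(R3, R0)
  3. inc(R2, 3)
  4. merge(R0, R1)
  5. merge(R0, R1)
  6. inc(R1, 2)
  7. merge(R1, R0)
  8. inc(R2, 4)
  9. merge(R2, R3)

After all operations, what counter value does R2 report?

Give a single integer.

Op 1: merge R3<->R0 -> R3=(0,0,0,0) R0=(0,0,0,0)
Op 2: merge R3<->R0 -> R3=(0,0,0,0) R0=(0,0,0,0)
Op 3: inc R2 by 3 -> R2=(0,0,3,0) value=3
Op 4: merge R0<->R1 -> R0=(0,0,0,0) R1=(0,0,0,0)
Op 5: merge R0<->R1 -> R0=(0,0,0,0) R1=(0,0,0,0)
Op 6: inc R1 by 2 -> R1=(0,2,0,0) value=2
Op 7: merge R1<->R0 -> R1=(0,2,0,0) R0=(0,2,0,0)
Op 8: inc R2 by 4 -> R2=(0,0,7,0) value=7
Op 9: merge R2<->R3 -> R2=(0,0,7,0) R3=(0,0,7,0)

Answer: 7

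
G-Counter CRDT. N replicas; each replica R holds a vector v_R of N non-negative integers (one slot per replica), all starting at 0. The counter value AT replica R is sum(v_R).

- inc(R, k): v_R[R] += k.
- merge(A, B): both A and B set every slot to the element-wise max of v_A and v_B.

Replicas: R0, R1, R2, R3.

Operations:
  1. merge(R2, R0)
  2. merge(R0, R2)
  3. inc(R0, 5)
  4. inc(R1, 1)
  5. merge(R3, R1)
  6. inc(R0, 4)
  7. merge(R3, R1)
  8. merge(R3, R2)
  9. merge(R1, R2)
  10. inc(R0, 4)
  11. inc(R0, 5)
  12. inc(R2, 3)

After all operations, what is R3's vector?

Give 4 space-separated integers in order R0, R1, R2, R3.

Op 1: merge R2<->R0 -> R2=(0,0,0,0) R0=(0,0,0,0)
Op 2: merge R0<->R2 -> R0=(0,0,0,0) R2=(0,0,0,0)
Op 3: inc R0 by 5 -> R0=(5,0,0,0) value=5
Op 4: inc R1 by 1 -> R1=(0,1,0,0) value=1
Op 5: merge R3<->R1 -> R3=(0,1,0,0) R1=(0,1,0,0)
Op 6: inc R0 by 4 -> R0=(9,0,0,0) value=9
Op 7: merge R3<->R1 -> R3=(0,1,0,0) R1=(0,1,0,0)
Op 8: merge R3<->R2 -> R3=(0,1,0,0) R2=(0,1,0,0)
Op 9: merge R1<->R2 -> R1=(0,1,0,0) R2=(0,1,0,0)
Op 10: inc R0 by 4 -> R0=(13,0,0,0) value=13
Op 11: inc R0 by 5 -> R0=(18,0,0,0) value=18
Op 12: inc R2 by 3 -> R2=(0,1,3,0) value=4

Answer: 0 1 0 0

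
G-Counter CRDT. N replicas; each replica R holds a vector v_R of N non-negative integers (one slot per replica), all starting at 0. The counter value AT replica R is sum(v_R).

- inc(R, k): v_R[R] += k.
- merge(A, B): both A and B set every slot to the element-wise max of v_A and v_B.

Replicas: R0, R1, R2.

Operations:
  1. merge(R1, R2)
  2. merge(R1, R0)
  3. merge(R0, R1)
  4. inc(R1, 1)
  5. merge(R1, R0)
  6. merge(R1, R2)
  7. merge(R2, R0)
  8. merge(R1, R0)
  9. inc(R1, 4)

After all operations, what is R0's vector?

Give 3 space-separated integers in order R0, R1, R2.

Op 1: merge R1<->R2 -> R1=(0,0,0) R2=(0,0,0)
Op 2: merge R1<->R0 -> R1=(0,0,0) R0=(0,0,0)
Op 3: merge R0<->R1 -> R0=(0,0,0) R1=(0,0,0)
Op 4: inc R1 by 1 -> R1=(0,1,0) value=1
Op 5: merge R1<->R0 -> R1=(0,1,0) R0=(0,1,0)
Op 6: merge R1<->R2 -> R1=(0,1,0) R2=(0,1,0)
Op 7: merge R2<->R0 -> R2=(0,1,0) R0=(0,1,0)
Op 8: merge R1<->R0 -> R1=(0,1,0) R0=(0,1,0)
Op 9: inc R1 by 4 -> R1=(0,5,0) value=5

Answer: 0 1 0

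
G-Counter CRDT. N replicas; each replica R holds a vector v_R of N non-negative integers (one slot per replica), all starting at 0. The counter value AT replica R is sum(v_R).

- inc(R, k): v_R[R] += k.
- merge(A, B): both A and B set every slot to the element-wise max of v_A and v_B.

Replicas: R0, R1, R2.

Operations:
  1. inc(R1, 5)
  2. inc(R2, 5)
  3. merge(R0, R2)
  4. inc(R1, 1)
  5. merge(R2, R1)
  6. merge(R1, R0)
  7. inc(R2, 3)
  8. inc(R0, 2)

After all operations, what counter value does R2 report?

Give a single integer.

Answer: 14

Derivation:
Op 1: inc R1 by 5 -> R1=(0,5,0) value=5
Op 2: inc R2 by 5 -> R2=(0,0,5) value=5
Op 3: merge R0<->R2 -> R0=(0,0,5) R2=(0,0,5)
Op 4: inc R1 by 1 -> R1=(0,6,0) value=6
Op 5: merge R2<->R1 -> R2=(0,6,5) R1=(0,6,5)
Op 6: merge R1<->R0 -> R1=(0,6,5) R0=(0,6,5)
Op 7: inc R2 by 3 -> R2=(0,6,8) value=14
Op 8: inc R0 by 2 -> R0=(2,6,5) value=13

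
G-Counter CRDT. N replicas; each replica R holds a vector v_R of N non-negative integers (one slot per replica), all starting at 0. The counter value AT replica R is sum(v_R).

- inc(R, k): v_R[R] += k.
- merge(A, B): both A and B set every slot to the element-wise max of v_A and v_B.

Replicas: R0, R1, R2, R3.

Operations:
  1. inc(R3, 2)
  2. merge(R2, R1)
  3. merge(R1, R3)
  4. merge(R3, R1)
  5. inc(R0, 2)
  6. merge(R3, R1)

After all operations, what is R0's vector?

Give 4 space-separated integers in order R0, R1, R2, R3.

Answer: 2 0 0 0

Derivation:
Op 1: inc R3 by 2 -> R3=(0,0,0,2) value=2
Op 2: merge R2<->R1 -> R2=(0,0,0,0) R1=(0,0,0,0)
Op 3: merge R1<->R3 -> R1=(0,0,0,2) R3=(0,0,0,2)
Op 4: merge R3<->R1 -> R3=(0,0,0,2) R1=(0,0,0,2)
Op 5: inc R0 by 2 -> R0=(2,0,0,0) value=2
Op 6: merge R3<->R1 -> R3=(0,0,0,2) R1=(0,0,0,2)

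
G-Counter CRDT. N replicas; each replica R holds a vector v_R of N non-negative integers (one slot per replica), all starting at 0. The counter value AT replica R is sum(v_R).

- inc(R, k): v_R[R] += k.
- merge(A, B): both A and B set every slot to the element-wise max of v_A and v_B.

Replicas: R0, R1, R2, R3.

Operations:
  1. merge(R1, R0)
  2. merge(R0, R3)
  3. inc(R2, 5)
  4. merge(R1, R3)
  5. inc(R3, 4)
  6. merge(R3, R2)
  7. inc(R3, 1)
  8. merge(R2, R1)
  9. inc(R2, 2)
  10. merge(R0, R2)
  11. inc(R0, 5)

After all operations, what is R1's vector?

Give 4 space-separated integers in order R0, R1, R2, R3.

Answer: 0 0 5 4

Derivation:
Op 1: merge R1<->R0 -> R1=(0,0,0,0) R0=(0,0,0,0)
Op 2: merge R0<->R3 -> R0=(0,0,0,0) R3=(0,0,0,0)
Op 3: inc R2 by 5 -> R2=(0,0,5,0) value=5
Op 4: merge R1<->R3 -> R1=(0,0,0,0) R3=(0,0,0,0)
Op 5: inc R3 by 4 -> R3=(0,0,0,4) value=4
Op 6: merge R3<->R2 -> R3=(0,0,5,4) R2=(0,0,5,4)
Op 7: inc R3 by 1 -> R3=(0,0,5,5) value=10
Op 8: merge R2<->R1 -> R2=(0,0,5,4) R1=(0,0,5,4)
Op 9: inc R2 by 2 -> R2=(0,0,7,4) value=11
Op 10: merge R0<->R2 -> R0=(0,0,7,4) R2=(0,0,7,4)
Op 11: inc R0 by 5 -> R0=(5,0,7,4) value=16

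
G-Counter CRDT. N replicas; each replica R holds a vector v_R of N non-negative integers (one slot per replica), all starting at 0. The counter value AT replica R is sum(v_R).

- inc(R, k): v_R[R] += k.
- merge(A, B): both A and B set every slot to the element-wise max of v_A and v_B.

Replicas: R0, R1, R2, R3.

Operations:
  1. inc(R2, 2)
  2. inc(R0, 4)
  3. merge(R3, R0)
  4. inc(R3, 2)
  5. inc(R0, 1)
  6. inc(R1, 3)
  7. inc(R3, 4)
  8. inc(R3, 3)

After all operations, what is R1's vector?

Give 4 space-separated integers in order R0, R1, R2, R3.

Op 1: inc R2 by 2 -> R2=(0,0,2,0) value=2
Op 2: inc R0 by 4 -> R0=(4,0,0,0) value=4
Op 3: merge R3<->R0 -> R3=(4,0,0,0) R0=(4,0,0,0)
Op 4: inc R3 by 2 -> R3=(4,0,0,2) value=6
Op 5: inc R0 by 1 -> R0=(5,0,0,0) value=5
Op 6: inc R1 by 3 -> R1=(0,3,0,0) value=3
Op 7: inc R3 by 4 -> R3=(4,0,0,6) value=10
Op 8: inc R3 by 3 -> R3=(4,0,0,9) value=13

Answer: 0 3 0 0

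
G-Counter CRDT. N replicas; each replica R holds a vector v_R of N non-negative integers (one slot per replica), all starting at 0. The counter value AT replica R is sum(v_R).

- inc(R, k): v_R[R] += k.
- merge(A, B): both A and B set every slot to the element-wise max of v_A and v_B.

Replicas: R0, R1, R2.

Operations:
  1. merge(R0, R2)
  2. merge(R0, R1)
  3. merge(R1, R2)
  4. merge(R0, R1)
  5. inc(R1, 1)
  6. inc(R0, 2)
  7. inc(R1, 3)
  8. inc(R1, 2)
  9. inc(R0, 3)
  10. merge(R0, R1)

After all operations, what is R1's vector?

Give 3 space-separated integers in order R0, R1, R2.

Answer: 5 6 0

Derivation:
Op 1: merge R0<->R2 -> R0=(0,0,0) R2=(0,0,0)
Op 2: merge R0<->R1 -> R0=(0,0,0) R1=(0,0,0)
Op 3: merge R1<->R2 -> R1=(0,0,0) R2=(0,0,0)
Op 4: merge R0<->R1 -> R0=(0,0,0) R1=(0,0,0)
Op 5: inc R1 by 1 -> R1=(0,1,0) value=1
Op 6: inc R0 by 2 -> R0=(2,0,0) value=2
Op 7: inc R1 by 3 -> R1=(0,4,0) value=4
Op 8: inc R1 by 2 -> R1=(0,6,0) value=6
Op 9: inc R0 by 3 -> R0=(5,0,0) value=5
Op 10: merge R0<->R1 -> R0=(5,6,0) R1=(5,6,0)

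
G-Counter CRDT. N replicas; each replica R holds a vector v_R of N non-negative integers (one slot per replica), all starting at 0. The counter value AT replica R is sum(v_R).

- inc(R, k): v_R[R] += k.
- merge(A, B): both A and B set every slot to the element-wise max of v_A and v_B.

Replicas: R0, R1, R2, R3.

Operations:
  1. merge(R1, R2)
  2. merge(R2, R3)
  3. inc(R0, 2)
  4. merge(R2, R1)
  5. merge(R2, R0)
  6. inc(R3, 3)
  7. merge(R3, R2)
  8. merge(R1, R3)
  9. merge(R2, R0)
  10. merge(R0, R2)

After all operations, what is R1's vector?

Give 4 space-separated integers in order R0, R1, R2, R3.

Op 1: merge R1<->R2 -> R1=(0,0,0,0) R2=(0,0,0,0)
Op 2: merge R2<->R3 -> R2=(0,0,0,0) R3=(0,0,0,0)
Op 3: inc R0 by 2 -> R0=(2,0,0,0) value=2
Op 4: merge R2<->R1 -> R2=(0,0,0,0) R1=(0,0,0,0)
Op 5: merge R2<->R0 -> R2=(2,0,0,0) R0=(2,0,0,0)
Op 6: inc R3 by 3 -> R3=(0,0,0,3) value=3
Op 7: merge R3<->R2 -> R3=(2,0,0,3) R2=(2,0,0,3)
Op 8: merge R1<->R3 -> R1=(2,0,0,3) R3=(2,0,0,3)
Op 9: merge R2<->R0 -> R2=(2,0,0,3) R0=(2,0,0,3)
Op 10: merge R0<->R2 -> R0=(2,0,0,3) R2=(2,0,0,3)

Answer: 2 0 0 3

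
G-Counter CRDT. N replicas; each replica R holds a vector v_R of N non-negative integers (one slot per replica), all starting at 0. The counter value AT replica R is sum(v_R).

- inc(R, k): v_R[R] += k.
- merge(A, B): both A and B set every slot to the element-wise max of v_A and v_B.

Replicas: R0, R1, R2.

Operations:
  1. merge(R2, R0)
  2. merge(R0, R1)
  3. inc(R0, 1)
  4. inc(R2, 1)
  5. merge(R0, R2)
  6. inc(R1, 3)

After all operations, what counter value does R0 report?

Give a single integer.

Op 1: merge R2<->R0 -> R2=(0,0,0) R0=(0,0,0)
Op 2: merge R0<->R1 -> R0=(0,0,0) R1=(0,0,0)
Op 3: inc R0 by 1 -> R0=(1,0,0) value=1
Op 4: inc R2 by 1 -> R2=(0,0,1) value=1
Op 5: merge R0<->R2 -> R0=(1,0,1) R2=(1,0,1)
Op 6: inc R1 by 3 -> R1=(0,3,0) value=3

Answer: 2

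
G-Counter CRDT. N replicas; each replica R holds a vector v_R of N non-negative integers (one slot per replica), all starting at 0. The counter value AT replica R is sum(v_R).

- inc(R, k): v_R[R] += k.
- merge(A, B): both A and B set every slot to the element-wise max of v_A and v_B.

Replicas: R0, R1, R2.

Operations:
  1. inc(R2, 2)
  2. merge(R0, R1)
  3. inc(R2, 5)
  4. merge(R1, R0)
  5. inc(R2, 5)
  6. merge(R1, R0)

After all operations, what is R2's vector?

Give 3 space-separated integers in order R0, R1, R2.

Answer: 0 0 12

Derivation:
Op 1: inc R2 by 2 -> R2=(0,0,2) value=2
Op 2: merge R0<->R1 -> R0=(0,0,0) R1=(0,0,0)
Op 3: inc R2 by 5 -> R2=(0,0,7) value=7
Op 4: merge R1<->R0 -> R1=(0,0,0) R0=(0,0,0)
Op 5: inc R2 by 5 -> R2=(0,0,12) value=12
Op 6: merge R1<->R0 -> R1=(0,0,0) R0=(0,0,0)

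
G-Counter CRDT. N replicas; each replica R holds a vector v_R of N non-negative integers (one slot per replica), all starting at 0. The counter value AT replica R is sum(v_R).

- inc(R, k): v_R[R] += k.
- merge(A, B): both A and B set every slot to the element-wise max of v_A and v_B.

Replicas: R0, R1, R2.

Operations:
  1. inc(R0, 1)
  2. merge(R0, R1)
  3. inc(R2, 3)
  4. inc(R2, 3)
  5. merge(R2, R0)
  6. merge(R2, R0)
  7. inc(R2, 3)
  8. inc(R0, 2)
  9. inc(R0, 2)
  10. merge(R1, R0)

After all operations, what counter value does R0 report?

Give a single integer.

Answer: 11

Derivation:
Op 1: inc R0 by 1 -> R0=(1,0,0) value=1
Op 2: merge R0<->R1 -> R0=(1,0,0) R1=(1,0,0)
Op 3: inc R2 by 3 -> R2=(0,0,3) value=3
Op 4: inc R2 by 3 -> R2=(0,0,6) value=6
Op 5: merge R2<->R0 -> R2=(1,0,6) R0=(1,0,6)
Op 6: merge R2<->R0 -> R2=(1,0,6) R0=(1,0,6)
Op 7: inc R2 by 3 -> R2=(1,0,9) value=10
Op 8: inc R0 by 2 -> R0=(3,0,6) value=9
Op 9: inc R0 by 2 -> R0=(5,0,6) value=11
Op 10: merge R1<->R0 -> R1=(5,0,6) R0=(5,0,6)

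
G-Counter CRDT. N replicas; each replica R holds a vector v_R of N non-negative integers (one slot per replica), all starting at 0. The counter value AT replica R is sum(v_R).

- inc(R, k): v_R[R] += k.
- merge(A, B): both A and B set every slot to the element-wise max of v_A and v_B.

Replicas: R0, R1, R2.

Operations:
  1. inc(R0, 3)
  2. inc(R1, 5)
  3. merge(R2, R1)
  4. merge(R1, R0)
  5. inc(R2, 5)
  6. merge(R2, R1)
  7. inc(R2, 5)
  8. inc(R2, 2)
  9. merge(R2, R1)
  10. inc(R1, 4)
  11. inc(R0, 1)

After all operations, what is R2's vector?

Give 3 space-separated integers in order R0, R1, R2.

Op 1: inc R0 by 3 -> R0=(3,0,0) value=3
Op 2: inc R1 by 5 -> R1=(0,5,0) value=5
Op 3: merge R2<->R1 -> R2=(0,5,0) R1=(0,5,0)
Op 4: merge R1<->R0 -> R1=(3,5,0) R0=(3,5,0)
Op 5: inc R2 by 5 -> R2=(0,5,5) value=10
Op 6: merge R2<->R1 -> R2=(3,5,5) R1=(3,5,5)
Op 7: inc R2 by 5 -> R2=(3,5,10) value=18
Op 8: inc R2 by 2 -> R2=(3,5,12) value=20
Op 9: merge R2<->R1 -> R2=(3,5,12) R1=(3,5,12)
Op 10: inc R1 by 4 -> R1=(3,9,12) value=24
Op 11: inc R0 by 1 -> R0=(4,5,0) value=9

Answer: 3 5 12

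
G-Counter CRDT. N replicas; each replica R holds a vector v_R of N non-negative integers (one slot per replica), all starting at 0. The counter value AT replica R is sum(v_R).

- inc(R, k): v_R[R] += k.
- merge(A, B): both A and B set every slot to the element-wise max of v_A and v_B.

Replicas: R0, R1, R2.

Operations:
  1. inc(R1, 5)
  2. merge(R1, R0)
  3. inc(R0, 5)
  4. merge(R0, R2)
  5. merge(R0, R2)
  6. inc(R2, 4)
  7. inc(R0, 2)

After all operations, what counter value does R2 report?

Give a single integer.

Answer: 14

Derivation:
Op 1: inc R1 by 5 -> R1=(0,5,0) value=5
Op 2: merge R1<->R0 -> R1=(0,5,0) R0=(0,5,0)
Op 3: inc R0 by 5 -> R0=(5,5,0) value=10
Op 4: merge R0<->R2 -> R0=(5,5,0) R2=(5,5,0)
Op 5: merge R0<->R2 -> R0=(5,5,0) R2=(5,5,0)
Op 6: inc R2 by 4 -> R2=(5,5,4) value=14
Op 7: inc R0 by 2 -> R0=(7,5,0) value=12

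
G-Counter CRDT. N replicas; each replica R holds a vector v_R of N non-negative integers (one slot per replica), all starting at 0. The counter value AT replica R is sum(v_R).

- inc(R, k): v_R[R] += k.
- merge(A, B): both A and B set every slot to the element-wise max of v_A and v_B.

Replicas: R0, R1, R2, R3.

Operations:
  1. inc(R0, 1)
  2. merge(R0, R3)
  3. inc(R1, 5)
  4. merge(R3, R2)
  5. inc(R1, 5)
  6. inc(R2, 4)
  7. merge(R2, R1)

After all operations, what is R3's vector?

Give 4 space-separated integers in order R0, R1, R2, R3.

Op 1: inc R0 by 1 -> R0=(1,0,0,0) value=1
Op 2: merge R0<->R3 -> R0=(1,0,0,0) R3=(1,0,0,0)
Op 3: inc R1 by 5 -> R1=(0,5,0,0) value=5
Op 4: merge R3<->R2 -> R3=(1,0,0,0) R2=(1,0,0,0)
Op 5: inc R1 by 5 -> R1=(0,10,0,0) value=10
Op 6: inc R2 by 4 -> R2=(1,0,4,0) value=5
Op 7: merge R2<->R1 -> R2=(1,10,4,0) R1=(1,10,4,0)

Answer: 1 0 0 0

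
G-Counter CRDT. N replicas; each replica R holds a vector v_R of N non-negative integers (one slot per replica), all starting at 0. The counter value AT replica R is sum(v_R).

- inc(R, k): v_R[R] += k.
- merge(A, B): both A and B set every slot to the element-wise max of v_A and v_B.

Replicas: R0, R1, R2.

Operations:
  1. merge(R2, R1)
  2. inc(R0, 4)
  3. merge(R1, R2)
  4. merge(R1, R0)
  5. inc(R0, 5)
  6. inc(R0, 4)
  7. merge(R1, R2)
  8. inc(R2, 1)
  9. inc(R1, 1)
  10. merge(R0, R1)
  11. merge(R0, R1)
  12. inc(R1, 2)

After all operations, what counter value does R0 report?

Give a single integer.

Op 1: merge R2<->R1 -> R2=(0,0,0) R1=(0,0,0)
Op 2: inc R0 by 4 -> R0=(4,0,0) value=4
Op 3: merge R1<->R2 -> R1=(0,0,0) R2=(0,0,0)
Op 4: merge R1<->R0 -> R1=(4,0,0) R0=(4,0,0)
Op 5: inc R0 by 5 -> R0=(9,0,0) value=9
Op 6: inc R0 by 4 -> R0=(13,0,0) value=13
Op 7: merge R1<->R2 -> R1=(4,0,0) R2=(4,0,0)
Op 8: inc R2 by 1 -> R2=(4,0,1) value=5
Op 9: inc R1 by 1 -> R1=(4,1,0) value=5
Op 10: merge R0<->R1 -> R0=(13,1,0) R1=(13,1,0)
Op 11: merge R0<->R1 -> R0=(13,1,0) R1=(13,1,0)
Op 12: inc R1 by 2 -> R1=(13,3,0) value=16

Answer: 14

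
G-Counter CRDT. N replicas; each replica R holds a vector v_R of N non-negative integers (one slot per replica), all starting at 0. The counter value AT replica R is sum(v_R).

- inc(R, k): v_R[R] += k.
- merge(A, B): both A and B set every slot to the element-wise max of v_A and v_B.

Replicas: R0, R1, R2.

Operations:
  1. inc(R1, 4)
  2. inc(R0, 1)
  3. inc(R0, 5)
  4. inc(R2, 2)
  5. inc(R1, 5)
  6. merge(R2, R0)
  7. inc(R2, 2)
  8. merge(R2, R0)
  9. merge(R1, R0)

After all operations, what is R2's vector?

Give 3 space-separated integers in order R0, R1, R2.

Answer: 6 0 4

Derivation:
Op 1: inc R1 by 4 -> R1=(0,4,0) value=4
Op 2: inc R0 by 1 -> R0=(1,0,0) value=1
Op 3: inc R0 by 5 -> R0=(6,0,0) value=6
Op 4: inc R2 by 2 -> R2=(0,0,2) value=2
Op 5: inc R1 by 5 -> R1=(0,9,0) value=9
Op 6: merge R2<->R0 -> R2=(6,0,2) R0=(6,0,2)
Op 7: inc R2 by 2 -> R2=(6,0,4) value=10
Op 8: merge R2<->R0 -> R2=(6,0,4) R0=(6,0,4)
Op 9: merge R1<->R0 -> R1=(6,9,4) R0=(6,9,4)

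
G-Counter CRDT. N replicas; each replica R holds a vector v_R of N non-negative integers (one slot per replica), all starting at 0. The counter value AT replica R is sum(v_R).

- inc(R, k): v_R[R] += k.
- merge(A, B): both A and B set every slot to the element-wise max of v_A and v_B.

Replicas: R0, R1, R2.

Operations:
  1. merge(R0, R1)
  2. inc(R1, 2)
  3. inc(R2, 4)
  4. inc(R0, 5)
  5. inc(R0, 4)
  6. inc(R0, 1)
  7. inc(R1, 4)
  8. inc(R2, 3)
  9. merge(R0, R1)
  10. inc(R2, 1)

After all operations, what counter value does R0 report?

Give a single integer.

Op 1: merge R0<->R1 -> R0=(0,0,0) R1=(0,0,0)
Op 2: inc R1 by 2 -> R1=(0,2,0) value=2
Op 3: inc R2 by 4 -> R2=(0,0,4) value=4
Op 4: inc R0 by 5 -> R0=(5,0,0) value=5
Op 5: inc R0 by 4 -> R0=(9,0,0) value=9
Op 6: inc R0 by 1 -> R0=(10,0,0) value=10
Op 7: inc R1 by 4 -> R1=(0,6,0) value=6
Op 8: inc R2 by 3 -> R2=(0,0,7) value=7
Op 9: merge R0<->R1 -> R0=(10,6,0) R1=(10,6,0)
Op 10: inc R2 by 1 -> R2=(0,0,8) value=8

Answer: 16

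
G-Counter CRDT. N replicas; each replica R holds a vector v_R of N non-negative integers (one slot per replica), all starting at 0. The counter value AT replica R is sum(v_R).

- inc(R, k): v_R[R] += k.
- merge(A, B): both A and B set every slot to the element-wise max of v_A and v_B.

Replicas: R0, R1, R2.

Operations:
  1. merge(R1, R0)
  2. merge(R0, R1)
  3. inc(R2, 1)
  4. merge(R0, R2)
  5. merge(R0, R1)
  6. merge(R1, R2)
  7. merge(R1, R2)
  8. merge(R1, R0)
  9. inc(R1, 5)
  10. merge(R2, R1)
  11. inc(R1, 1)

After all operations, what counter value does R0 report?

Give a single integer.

Answer: 1

Derivation:
Op 1: merge R1<->R0 -> R1=(0,0,0) R0=(0,0,0)
Op 2: merge R0<->R1 -> R0=(0,0,0) R1=(0,0,0)
Op 3: inc R2 by 1 -> R2=(0,0,1) value=1
Op 4: merge R0<->R2 -> R0=(0,0,1) R2=(0,0,1)
Op 5: merge R0<->R1 -> R0=(0,0,1) R1=(0,0,1)
Op 6: merge R1<->R2 -> R1=(0,0,1) R2=(0,0,1)
Op 7: merge R1<->R2 -> R1=(0,0,1) R2=(0,0,1)
Op 8: merge R1<->R0 -> R1=(0,0,1) R0=(0,0,1)
Op 9: inc R1 by 5 -> R1=(0,5,1) value=6
Op 10: merge R2<->R1 -> R2=(0,5,1) R1=(0,5,1)
Op 11: inc R1 by 1 -> R1=(0,6,1) value=7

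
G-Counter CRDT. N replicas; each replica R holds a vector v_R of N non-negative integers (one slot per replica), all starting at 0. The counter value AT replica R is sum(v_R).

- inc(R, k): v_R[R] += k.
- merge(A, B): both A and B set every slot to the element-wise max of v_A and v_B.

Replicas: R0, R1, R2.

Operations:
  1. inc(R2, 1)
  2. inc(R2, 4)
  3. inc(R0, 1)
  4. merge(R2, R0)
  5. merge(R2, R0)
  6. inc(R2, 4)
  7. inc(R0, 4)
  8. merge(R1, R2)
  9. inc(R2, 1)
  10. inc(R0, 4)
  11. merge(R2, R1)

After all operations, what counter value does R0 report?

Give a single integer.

Op 1: inc R2 by 1 -> R2=(0,0,1) value=1
Op 2: inc R2 by 4 -> R2=(0,0,5) value=5
Op 3: inc R0 by 1 -> R0=(1,0,0) value=1
Op 4: merge R2<->R0 -> R2=(1,0,5) R0=(1,0,5)
Op 5: merge R2<->R0 -> R2=(1,0,5) R0=(1,0,5)
Op 6: inc R2 by 4 -> R2=(1,0,9) value=10
Op 7: inc R0 by 4 -> R0=(5,0,5) value=10
Op 8: merge R1<->R2 -> R1=(1,0,9) R2=(1,0,9)
Op 9: inc R2 by 1 -> R2=(1,0,10) value=11
Op 10: inc R0 by 4 -> R0=(9,0,5) value=14
Op 11: merge R2<->R1 -> R2=(1,0,10) R1=(1,0,10)

Answer: 14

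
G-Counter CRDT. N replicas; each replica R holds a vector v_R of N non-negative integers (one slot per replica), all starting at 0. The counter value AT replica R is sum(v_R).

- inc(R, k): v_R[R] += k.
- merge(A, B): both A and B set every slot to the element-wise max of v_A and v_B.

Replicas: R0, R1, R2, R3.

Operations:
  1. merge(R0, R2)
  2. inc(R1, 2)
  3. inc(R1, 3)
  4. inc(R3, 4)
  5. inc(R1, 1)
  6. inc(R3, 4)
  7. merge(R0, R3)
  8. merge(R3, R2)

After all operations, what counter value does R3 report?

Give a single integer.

Answer: 8

Derivation:
Op 1: merge R0<->R2 -> R0=(0,0,0,0) R2=(0,0,0,0)
Op 2: inc R1 by 2 -> R1=(0,2,0,0) value=2
Op 3: inc R1 by 3 -> R1=(0,5,0,0) value=5
Op 4: inc R3 by 4 -> R3=(0,0,0,4) value=4
Op 5: inc R1 by 1 -> R1=(0,6,0,0) value=6
Op 6: inc R3 by 4 -> R3=(0,0,0,8) value=8
Op 7: merge R0<->R3 -> R0=(0,0,0,8) R3=(0,0,0,8)
Op 8: merge R3<->R2 -> R3=(0,0,0,8) R2=(0,0,0,8)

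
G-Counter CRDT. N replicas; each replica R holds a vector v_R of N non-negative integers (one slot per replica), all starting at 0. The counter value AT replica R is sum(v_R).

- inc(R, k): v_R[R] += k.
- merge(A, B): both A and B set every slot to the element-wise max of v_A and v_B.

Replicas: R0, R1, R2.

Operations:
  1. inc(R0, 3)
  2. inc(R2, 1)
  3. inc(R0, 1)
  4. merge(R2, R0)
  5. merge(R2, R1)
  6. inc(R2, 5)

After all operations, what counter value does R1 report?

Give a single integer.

Answer: 5

Derivation:
Op 1: inc R0 by 3 -> R0=(3,0,0) value=3
Op 2: inc R2 by 1 -> R2=(0,0,1) value=1
Op 3: inc R0 by 1 -> R0=(4,0,0) value=4
Op 4: merge R2<->R0 -> R2=(4,0,1) R0=(4,0,1)
Op 5: merge R2<->R1 -> R2=(4,0,1) R1=(4,0,1)
Op 6: inc R2 by 5 -> R2=(4,0,6) value=10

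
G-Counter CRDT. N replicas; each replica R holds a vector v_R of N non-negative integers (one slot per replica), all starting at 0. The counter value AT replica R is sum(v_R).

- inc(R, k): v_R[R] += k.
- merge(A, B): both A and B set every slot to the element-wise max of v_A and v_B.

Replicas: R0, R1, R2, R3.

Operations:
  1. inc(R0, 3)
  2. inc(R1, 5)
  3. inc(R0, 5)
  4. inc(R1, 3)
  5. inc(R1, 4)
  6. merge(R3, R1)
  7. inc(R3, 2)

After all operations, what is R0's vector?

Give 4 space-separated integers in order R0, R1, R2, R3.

Answer: 8 0 0 0

Derivation:
Op 1: inc R0 by 3 -> R0=(3,0,0,0) value=3
Op 2: inc R1 by 5 -> R1=(0,5,0,0) value=5
Op 3: inc R0 by 5 -> R0=(8,0,0,0) value=8
Op 4: inc R1 by 3 -> R1=(0,8,0,0) value=8
Op 5: inc R1 by 4 -> R1=(0,12,0,0) value=12
Op 6: merge R3<->R1 -> R3=(0,12,0,0) R1=(0,12,0,0)
Op 7: inc R3 by 2 -> R3=(0,12,0,2) value=14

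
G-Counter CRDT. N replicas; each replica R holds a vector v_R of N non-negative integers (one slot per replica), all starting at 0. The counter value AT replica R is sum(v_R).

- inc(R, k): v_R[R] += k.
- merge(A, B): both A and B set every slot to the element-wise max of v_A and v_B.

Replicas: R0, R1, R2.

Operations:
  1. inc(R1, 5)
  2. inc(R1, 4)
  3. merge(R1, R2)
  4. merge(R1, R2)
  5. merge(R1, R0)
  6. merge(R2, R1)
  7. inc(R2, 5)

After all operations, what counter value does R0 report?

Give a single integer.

Op 1: inc R1 by 5 -> R1=(0,5,0) value=5
Op 2: inc R1 by 4 -> R1=(0,9,0) value=9
Op 3: merge R1<->R2 -> R1=(0,9,0) R2=(0,9,0)
Op 4: merge R1<->R2 -> R1=(0,9,0) R2=(0,9,0)
Op 5: merge R1<->R0 -> R1=(0,9,0) R0=(0,9,0)
Op 6: merge R2<->R1 -> R2=(0,9,0) R1=(0,9,0)
Op 7: inc R2 by 5 -> R2=(0,9,5) value=14

Answer: 9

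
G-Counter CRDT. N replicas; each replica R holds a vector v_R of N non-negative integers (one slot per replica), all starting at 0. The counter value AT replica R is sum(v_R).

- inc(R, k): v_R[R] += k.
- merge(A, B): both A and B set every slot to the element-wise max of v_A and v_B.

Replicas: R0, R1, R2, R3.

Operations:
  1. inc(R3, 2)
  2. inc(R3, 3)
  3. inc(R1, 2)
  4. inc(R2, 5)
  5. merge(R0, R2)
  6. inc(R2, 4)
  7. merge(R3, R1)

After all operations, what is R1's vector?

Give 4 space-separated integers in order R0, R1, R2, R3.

Op 1: inc R3 by 2 -> R3=(0,0,0,2) value=2
Op 2: inc R3 by 3 -> R3=(0,0,0,5) value=5
Op 3: inc R1 by 2 -> R1=(0,2,0,0) value=2
Op 4: inc R2 by 5 -> R2=(0,0,5,0) value=5
Op 5: merge R0<->R2 -> R0=(0,0,5,0) R2=(0,0,5,0)
Op 6: inc R2 by 4 -> R2=(0,0,9,0) value=9
Op 7: merge R3<->R1 -> R3=(0,2,0,5) R1=(0,2,0,5)

Answer: 0 2 0 5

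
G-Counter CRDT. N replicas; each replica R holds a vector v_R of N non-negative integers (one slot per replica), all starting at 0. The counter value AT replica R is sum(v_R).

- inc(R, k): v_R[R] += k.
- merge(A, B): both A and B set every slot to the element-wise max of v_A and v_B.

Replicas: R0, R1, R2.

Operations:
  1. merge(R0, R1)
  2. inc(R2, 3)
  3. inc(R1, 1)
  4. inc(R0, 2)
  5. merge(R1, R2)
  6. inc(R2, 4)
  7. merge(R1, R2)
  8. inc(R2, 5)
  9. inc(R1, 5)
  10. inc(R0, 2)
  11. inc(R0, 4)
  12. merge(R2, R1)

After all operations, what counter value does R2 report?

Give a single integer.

Answer: 18

Derivation:
Op 1: merge R0<->R1 -> R0=(0,0,0) R1=(0,0,0)
Op 2: inc R2 by 3 -> R2=(0,0,3) value=3
Op 3: inc R1 by 1 -> R1=(0,1,0) value=1
Op 4: inc R0 by 2 -> R0=(2,0,0) value=2
Op 5: merge R1<->R2 -> R1=(0,1,3) R2=(0,1,3)
Op 6: inc R2 by 4 -> R2=(0,1,7) value=8
Op 7: merge R1<->R2 -> R1=(0,1,7) R2=(0,1,7)
Op 8: inc R2 by 5 -> R2=(0,1,12) value=13
Op 9: inc R1 by 5 -> R1=(0,6,7) value=13
Op 10: inc R0 by 2 -> R0=(4,0,0) value=4
Op 11: inc R0 by 4 -> R0=(8,0,0) value=8
Op 12: merge R2<->R1 -> R2=(0,6,12) R1=(0,6,12)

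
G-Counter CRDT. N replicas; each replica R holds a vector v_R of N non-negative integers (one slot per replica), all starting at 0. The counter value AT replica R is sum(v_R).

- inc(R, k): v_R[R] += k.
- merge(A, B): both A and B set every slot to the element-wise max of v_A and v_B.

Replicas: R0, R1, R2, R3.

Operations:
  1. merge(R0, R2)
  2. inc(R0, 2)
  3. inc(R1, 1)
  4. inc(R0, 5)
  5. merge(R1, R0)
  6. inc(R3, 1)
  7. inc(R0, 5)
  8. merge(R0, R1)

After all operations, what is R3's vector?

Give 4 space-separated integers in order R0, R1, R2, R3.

Op 1: merge R0<->R2 -> R0=(0,0,0,0) R2=(0,0,0,0)
Op 2: inc R0 by 2 -> R0=(2,0,0,0) value=2
Op 3: inc R1 by 1 -> R1=(0,1,0,0) value=1
Op 4: inc R0 by 5 -> R0=(7,0,0,0) value=7
Op 5: merge R1<->R0 -> R1=(7,1,0,0) R0=(7,1,0,0)
Op 6: inc R3 by 1 -> R3=(0,0,0,1) value=1
Op 7: inc R0 by 5 -> R0=(12,1,0,0) value=13
Op 8: merge R0<->R1 -> R0=(12,1,0,0) R1=(12,1,0,0)

Answer: 0 0 0 1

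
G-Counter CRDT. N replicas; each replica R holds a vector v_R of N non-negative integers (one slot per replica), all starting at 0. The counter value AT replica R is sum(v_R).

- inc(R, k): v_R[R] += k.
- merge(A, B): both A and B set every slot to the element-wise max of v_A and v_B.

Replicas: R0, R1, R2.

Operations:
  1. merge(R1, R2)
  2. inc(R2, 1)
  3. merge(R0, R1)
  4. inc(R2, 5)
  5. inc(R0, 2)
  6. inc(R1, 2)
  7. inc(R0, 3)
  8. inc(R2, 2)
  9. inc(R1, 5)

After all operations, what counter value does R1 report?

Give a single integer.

Answer: 7

Derivation:
Op 1: merge R1<->R2 -> R1=(0,0,0) R2=(0,0,0)
Op 2: inc R2 by 1 -> R2=(0,0,1) value=1
Op 3: merge R0<->R1 -> R0=(0,0,0) R1=(0,0,0)
Op 4: inc R2 by 5 -> R2=(0,0,6) value=6
Op 5: inc R0 by 2 -> R0=(2,0,0) value=2
Op 6: inc R1 by 2 -> R1=(0,2,0) value=2
Op 7: inc R0 by 3 -> R0=(5,0,0) value=5
Op 8: inc R2 by 2 -> R2=(0,0,8) value=8
Op 9: inc R1 by 5 -> R1=(0,7,0) value=7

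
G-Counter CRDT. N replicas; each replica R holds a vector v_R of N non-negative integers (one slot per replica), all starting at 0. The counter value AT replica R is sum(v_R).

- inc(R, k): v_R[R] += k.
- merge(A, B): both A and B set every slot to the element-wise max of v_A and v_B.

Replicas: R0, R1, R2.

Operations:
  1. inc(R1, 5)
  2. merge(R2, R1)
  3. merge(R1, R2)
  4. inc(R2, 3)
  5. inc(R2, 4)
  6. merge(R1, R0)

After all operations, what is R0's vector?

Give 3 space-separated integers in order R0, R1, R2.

Answer: 0 5 0

Derivation:
Op 1: inc R1 by 5 -> R1=(0,5,0) value=5
Op 2: merge R2<->R1 -> R2=(0,5,0) R1=(0,5,0)
Op 3: merge R1<->R2 -> R1=(0,5,0) R2=(0,5,0)
Op 4: inc R2 by 3 -> R2=(0,5,3) value=8
Op 5: inc R2 by 4 -> R2=(0,5,7) value=12
Op 6: merge R1<->R0 -> R1=(0,5,0) R0=(0,5,0)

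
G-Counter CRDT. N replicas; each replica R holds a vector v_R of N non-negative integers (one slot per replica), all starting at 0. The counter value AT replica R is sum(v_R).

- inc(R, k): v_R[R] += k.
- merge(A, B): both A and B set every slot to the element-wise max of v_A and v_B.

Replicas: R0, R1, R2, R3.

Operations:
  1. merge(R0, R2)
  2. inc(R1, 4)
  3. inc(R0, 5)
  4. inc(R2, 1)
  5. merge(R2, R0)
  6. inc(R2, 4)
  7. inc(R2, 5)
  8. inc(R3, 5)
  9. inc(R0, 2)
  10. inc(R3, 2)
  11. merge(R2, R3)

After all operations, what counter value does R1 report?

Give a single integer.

Answer: 4

Derivation:
Op 1: merge R0<->R2 -> R0=(0,0,0,0) R2=(0,0,0,0)
Op 2: inc R1 by 4 -> R1=(0,4,0,0) value=4
Op 3: inc R0 by 5 -> R0=(5,0,0,0) value=5
Op 4: inc R2 by 1 -> R2=(0,0,1,0) value=1
Op 5: merge R2<->R0 -> R2=(5,0,1,0) R0=(5,0,1,0)
Op 6: inc R2 by 4 -> R2=(5,0,5,0) value=10
Op 7: inc R2 by 5 -> R2=(5,0,10,0) value=15
Op 8: inc R3 by 5 -> R3=(0,0,0,5) value=5
Op 9: inc R0 by 2 -> R0=(7,0,1,0) value=8
Op 10: inc R3 by 2 -> R3=(0,0,0,7) value=7
Op 11: merge R2<->R3 -> R2=(5,0,10,7) R3=(5,0,10,7)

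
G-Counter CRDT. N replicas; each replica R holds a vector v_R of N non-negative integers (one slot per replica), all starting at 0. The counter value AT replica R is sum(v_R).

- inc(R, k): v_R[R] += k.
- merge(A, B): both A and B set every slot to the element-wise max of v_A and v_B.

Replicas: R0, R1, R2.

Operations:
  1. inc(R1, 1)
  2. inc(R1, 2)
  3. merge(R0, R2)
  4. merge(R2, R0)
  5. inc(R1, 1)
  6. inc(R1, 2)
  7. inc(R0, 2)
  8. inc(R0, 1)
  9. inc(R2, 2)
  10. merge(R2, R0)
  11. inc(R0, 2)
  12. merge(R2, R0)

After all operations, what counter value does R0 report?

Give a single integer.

Answer: 7

Derivation:
Op 1: inc R1 by 1 -> R1=(0,1,0) value=1
Op 2: inc R1 by 2 -> R1=(0,3,0) value=3
Op 3: merge R0<->R2 -> R0=(0,0,0) R2=(0,0,0)
Op 4: merge R2<->R0 -> R2=(0,0,0) R0=(0,0,0)
Op 5: inc R1 by 1 -> R1=(0,4,0) value=4
Op 6: inc R1 by 2 -> R1=(0,6,0) value=6
Op 7: inc R0 by 2 -> R0=(2,0,0) value=2
Op 8: inc R0 by 1 -> R0=(3,0,0) value=3
Op 9: inc R2 by 2 -> R2=(0,0,2) value=2
Op 10: merge R2<->R0 -> R2=(3,0,2) R0=(3,0,2)
Op 11: inc R0 by 2 -> R0=(5,0,2) value=7
Op 12: merge R2<->R0 -> R2=(5,0,2) R0=(5,0,2)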